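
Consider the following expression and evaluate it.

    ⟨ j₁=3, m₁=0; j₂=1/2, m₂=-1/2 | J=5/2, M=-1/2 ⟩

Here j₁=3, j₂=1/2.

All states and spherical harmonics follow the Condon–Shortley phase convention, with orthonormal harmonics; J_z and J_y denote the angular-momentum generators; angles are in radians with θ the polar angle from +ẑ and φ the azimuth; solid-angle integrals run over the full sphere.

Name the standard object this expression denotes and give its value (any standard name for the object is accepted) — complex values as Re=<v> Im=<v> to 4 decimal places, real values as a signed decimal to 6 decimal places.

This is a Clebsch–Gordan (vector-coupling) coefficient.
√[6·1!5!0!/7! · 3!3!0!1!2!3!] = √(432/7)
  +(−1)^0/∏(0,1,3,0,2,0)! = 1/12  (running 1/12)
⟨..|..⟩ = √(432/7)·(1/12) = +0.654654

Clebsch–Gordan coefficient, +√(3/7) ≈ +0.654654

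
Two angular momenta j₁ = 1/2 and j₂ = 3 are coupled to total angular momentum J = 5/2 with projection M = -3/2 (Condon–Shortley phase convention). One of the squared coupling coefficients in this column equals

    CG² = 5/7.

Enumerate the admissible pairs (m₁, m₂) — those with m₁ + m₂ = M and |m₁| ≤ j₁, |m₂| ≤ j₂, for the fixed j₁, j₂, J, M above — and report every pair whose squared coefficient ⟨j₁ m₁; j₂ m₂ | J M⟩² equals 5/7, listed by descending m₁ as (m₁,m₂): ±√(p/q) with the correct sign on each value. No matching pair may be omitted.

(1/2,-2): +√(5/7)

Admissible pairs with m₁+m₂ = M = -3/2: (-1/2,-1), (1/2,-2)
  (m₁,m₂)=(1/2,-2): CG² = 5/7, CG = +√(5/7)   ← matches the target
  (m₁,m₂)=(-1/2,-1): CG² = 2/7, CG = −√(2/7)
Pairs with CG² = 5/7: (1/2,-2): +√(5/7)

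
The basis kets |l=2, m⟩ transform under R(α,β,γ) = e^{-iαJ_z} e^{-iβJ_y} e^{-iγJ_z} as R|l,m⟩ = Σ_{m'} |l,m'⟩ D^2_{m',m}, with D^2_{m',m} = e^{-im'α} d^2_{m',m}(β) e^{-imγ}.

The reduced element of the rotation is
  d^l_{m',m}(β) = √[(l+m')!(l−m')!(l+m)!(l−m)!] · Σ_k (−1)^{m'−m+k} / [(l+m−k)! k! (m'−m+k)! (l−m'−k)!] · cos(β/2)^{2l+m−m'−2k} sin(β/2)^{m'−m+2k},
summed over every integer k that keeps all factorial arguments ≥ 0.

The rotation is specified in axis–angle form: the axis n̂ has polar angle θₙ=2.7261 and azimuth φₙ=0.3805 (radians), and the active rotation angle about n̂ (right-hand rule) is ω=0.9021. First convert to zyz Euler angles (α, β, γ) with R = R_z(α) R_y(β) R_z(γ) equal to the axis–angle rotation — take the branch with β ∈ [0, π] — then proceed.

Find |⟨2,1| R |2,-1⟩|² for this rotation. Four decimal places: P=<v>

P=0.0079

Axis–angle → zyz. n̂ = (sinθₙcosφₙ, sinθₙsinφₙ, cosθₙ) = (+0.374772, +0.149906, -0.914918), ω = 0.9021.
R = I cosω + sinω [n̂]ₓ + (1−cosω) n̂n̂ᵀ gives
  R = [+0.673341, +0.739223, -0.012688; -0.696522, +0.628504, -0.346180; -0.247930, +0.241935, +0.938082]
β = atan2(√(R₁₃²+R₂₃²), R₃₃) = 0.353744; α = atan2(R₂₃, R₁₃) mod 2π = 4.675754; γ = atan2(R₃₂, −R₃₁) mod 2π = 0.773161
Split into d^2_{1,-1}(β=0.3537) × two z-phases.
c=cos(0.353744/2)=0.984399, s=sin(0.353744/2)=0.175951; N=√[6·1·1·6]=6.000000
The bounds max(0,m−m')=0 and min(l+m,l−m')=1 give 2 terms
  k=0: (−1)^2·6.0000/(2)·0.9844^2·0.1760^2 = +0.090001
  k=1: (−1)^3·6.0000/(6)·0.9844^0·0.1760^4 = -0.000958
d^2_{1,-1}(0.3537) = +0.090001 -0.000958 = +0.089043
|D^2_{1,-1}|² = |d^2_{1,-1}(β)|² = (+0.089043)² = 0.007929 (the z-rotation phases have unit modulus)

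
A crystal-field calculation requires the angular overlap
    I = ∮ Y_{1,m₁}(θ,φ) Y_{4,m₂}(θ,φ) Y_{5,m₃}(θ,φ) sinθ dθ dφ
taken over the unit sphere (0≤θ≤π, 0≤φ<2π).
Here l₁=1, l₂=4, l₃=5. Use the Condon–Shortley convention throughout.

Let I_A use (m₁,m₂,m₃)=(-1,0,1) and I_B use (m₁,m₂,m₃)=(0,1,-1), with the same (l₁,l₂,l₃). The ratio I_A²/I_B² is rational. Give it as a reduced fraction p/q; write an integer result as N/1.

Shared (l₁,l₂,l₃)=(1,4,5): N and (l;000)² cancel in I_A²/I_B².
A: Δ = 0!·2!·8!/11! = 1/495; Racah Σ t=0..0: t=0:+1/1152 = 1/1152; ⇒ 3j(1 4 5; -1 0 1)² = 1/33, sgn +1
B: Δ = 0!·2!·8!/11! = 1/495; Racah Σ t=0..0: t=0:+1/720 = 1/720; ⇒ 3j(1 4 5; 0 1 -1)² = 8/165, sgn +1
I_A²/I_B² = (1/33)/(8/165) = 5/8

5/8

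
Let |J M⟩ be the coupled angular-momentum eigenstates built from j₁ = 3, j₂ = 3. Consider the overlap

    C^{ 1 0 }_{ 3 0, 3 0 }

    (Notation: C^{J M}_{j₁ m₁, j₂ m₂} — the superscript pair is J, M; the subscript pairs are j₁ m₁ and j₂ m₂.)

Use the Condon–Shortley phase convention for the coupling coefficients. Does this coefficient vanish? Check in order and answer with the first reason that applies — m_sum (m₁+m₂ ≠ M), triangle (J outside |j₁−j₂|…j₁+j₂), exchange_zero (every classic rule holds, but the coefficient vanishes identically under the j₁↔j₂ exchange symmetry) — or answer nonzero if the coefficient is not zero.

m-sum: m₁+m₂ = 0+0 = 0, M = 0  ✓
triangle: |j₁−j₂| = 0 ≤ J = 1 ≤ j₁+j₂ = 6  ✓
exchange: j₁=j₂ and m₁=m₂, and (−1)^(j₁+j₂−J) = (−1)^5 = −1 forces ⟨j₁m₁;j₂m₂|JM⟩ = −⟨j₂m₂;j₁m₁|JM⟩ = −⟨j₁m₁;j₂m₂|JM⟩ ⇒ the coefficient vanishes identically
Racah sum check: Σ_k collapses to 0 ⇒ CG = 0

exchange_zero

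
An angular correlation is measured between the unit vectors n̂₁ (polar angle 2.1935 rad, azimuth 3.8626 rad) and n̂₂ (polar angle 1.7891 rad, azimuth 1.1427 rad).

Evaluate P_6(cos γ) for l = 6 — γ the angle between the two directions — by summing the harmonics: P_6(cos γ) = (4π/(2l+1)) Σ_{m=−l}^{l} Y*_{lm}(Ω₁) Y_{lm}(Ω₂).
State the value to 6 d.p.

Expand P_6 via completeness: Σ_{m} conj(Y_{6,m}) at Ω₁ times Y_{6,m} at Ω₂ —
  [-6]  conj(Y_{6,-6})(Ω₁) = (-0.052294, -0.128554) ; Y_{6,-6}(Ω₂) = (0.351440, -0.226760) ; Δ = (-0.047529, -0.033321)
  [-5]  conj(Y_{6,-5})(Ω₁) = (-0.308773, -0.154308) ; Y_{6,-5}(Ω₂) = (-0.270651, -0.173359) ; Δ = (0.056819, 0.095292)
  [-4]  conj(Y_{6,-4})(Ω₁) = (-0.411853, 0.108488) ; Y_{6,-4}(Ω₂) = (0.022138, -0.155310) ; Δ = (0.007732, 0.066367)
  [-3]  conj(Y_{6,-3})(Ω₁) = (-0.084316, 0.125324) ; Y_{6,-3}(Ω₂) = (-0.312780, 0.092149) ; Δ = (0.014824, -0.046968)
  [-2]  conj(Y_{6,-2})(Ω₁) = (-0.036003, -0.278020) ; Y_{6,-2}(Ω₂) = (-0.046446, -0.053536) ; Δ = (-0.013212, 0.014840)
  [-1]  conj(Y_{6,-1})(Ω₁) = (-0.203258, -0.178634) ; Y_{6,-1}(Ω₂) = (-0.132547, 0.290470) ; Δ = (0.078829, -0.035363)
  [+0]  conj(Y_{6,0})(Ω₁) = (0.213626, -0.000000) ; Y_{6,0}(Ω₂) = (-0.047309, 0.000000) ; Δ = (-0.010107, 0.000000)
  [+1]  conj(Y_{6,1})(Ω₁) = (0.203258, -0.178634) ; Y_{6,1}(Ω₂) = (0.132547, 0.290470) ; Δ = (0.078829, 0.035363)
  [+2]  conj(Y_{6,2})(Ω₁) = (-0.036003, 0.278020) ; Y_{6,2}(Ω₂) = (-0.046446, 0.053536) ; Δ = (-0.013212, -0.014840)
  [+3]  conj(Y_{6,3})(Ω₁) = (0.084316, 0.125324) ; Y_{6,3}(Ω₂) = (0.312780, 0.092149) ; Δ = (0.014824, 0.046968)
  [+4]  conj(Y_{6,4})(Ω₁) = (-0.411853, -0.108488) ; Y_{6,4}(Ω₂) = (0.022138, 0.155310) ; Δ = (0.007732, -0.066367)
  [+5]  conj(Y_{6,5})(Ω₁) = (0.308773, -0.154308) ; Y_{6,5}(Ω₂) = (0.270651, -0.173359) ; Δ = (0.056819, -0.095292)
  [+6]  conj(Y_{6,6})(Ω₁) = (-0.052294, 0.128554) ; Y_{6,6}(Ω₂) = (0.351440, 0.226760) ; Δ = (-0.047529, 0.033321)
Total Σ_m = (0.184819, 0.000000). Multiply by 0.966644: (0.178654, 0.000000). P_6(cos γ) = 0.178654

0.178654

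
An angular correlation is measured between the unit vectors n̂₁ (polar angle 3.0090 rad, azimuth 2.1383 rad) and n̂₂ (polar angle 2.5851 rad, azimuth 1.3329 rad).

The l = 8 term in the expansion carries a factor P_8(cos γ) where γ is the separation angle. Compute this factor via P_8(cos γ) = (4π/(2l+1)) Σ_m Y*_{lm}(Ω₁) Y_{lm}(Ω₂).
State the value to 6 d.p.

Addition theorem: P_8(cos γ) = (4π/17) Σ_m Y*_{lm}(Ω₁) Y_{lm}(Ω₂), m = −8…8:
  term(m=-8) = 0.00000 + 0.00000j   from Y*(Ω₁)=-0.00000 - 0.00000j, Y(Ω₂)=-0.00102 + 0.00295j
  term(m=-7) = 0.00000 - 0.00000j   from Y*(Ω₁)=0.00000 - 0.00000j, Y(Ω₂)=0.01999 + 0.00189j
  term(m=-6) = 0.00000 - 0.00000j   from Y*(Ω₁)=0.00003 + 0.00001j, Y(Ω₂)=-0.01147 - 0.07942j
  term(m=-5) = -0.00005 - 0.00007j   from Y*(Ω₁)=0.00011 + 0.00036j, Y(Ω₂)=-0.20593 + 0.08257j
  term(m=-4) = -0.00166 - 0.00013j   from Y*(Ω₁)=-0.00254 + 0.00302j, Y(Ω₂)=0.24521 + 0.34405j
  term(m=-3) = -0.01119 + 0.00992j   from Y*(Ω₁)=-0.02995 - 0.00397j, Y(Ω₂)=0.32396 - 0.37411j
  term(m=-2) = -0.00121 + 0.03019j   from Y*(Ω₁)=-0.06904 - 0.14826j, Y(Ω₂)=-0.16420 - 0.08461j
  term(m=-1) = -0.13063 - 0.13597j   from Y*(Ω₁)=0.29935 - 0.46961j, Y(Ω₂)=0.07979 - 0.32904j
  term(m=+0) = -0.25544 + 0.00000j   from Y*(Ω₁)=0.82291 + 0.00000j, Y(Ω₂)=-0.31042 + 0.00000j
  term(m=+1) = -0.13063 + 0.13597j   from Y*(Ω₁)=-0.29935 - 0.46961j, Y(Ω₂)=-0.07979 - 0.32904j
  term(m=+2) = -0.00121 - 0.03019j   from Y*(Ω₁)=-0.06904 + 0.14826j, Y(Ω₂)=-0.16420 + 0.08461j
  term(m=+3) = -0.01119 - 0.00992j   from Y*(Ω₁)=0.02995 - 0.00397j, Y(Ω₂)=-0.32396 - 0.37411j
  term(m=+4) = -0.00166 + 0.00013j   from Y*(Ω₁)=-0.00254 - 0.00302j, Y(Ω₂)=0.24521 - 0.34405j
  term(m=+5) = -0.00005 + 0.00007j   from Y*(Ω₁)=-0.00011 + 0.00036j, Y(Ω₂)=0.20593 + 0.08257j
  term(m=+6) = 0.00000 + 0.00000j   from Y*(Ω₁)=0.00003 - 0.00001j, Y(Ω₂)=-0.01147 + 0.07942j
  term(m=+7) = 0.00000 + 0.00000j   from Y*(Ω₁)=-0.00000 - 0.00000j, Y(Ω₂)=-0.01999 + 0.00189j
  term(m=+8) = 0.00000 - 0.00000j   from Y*(Ω₁)=-0.00000 + 0.00000j, Y(Ω₂)=-0.00102 - 0.00295j
Total Σ_m = -0.54493 - 0.00000j. Multiply by 0.739198: -0.40281 - 0.00000j. P_8(cos γ) = -0.402815

-0.402815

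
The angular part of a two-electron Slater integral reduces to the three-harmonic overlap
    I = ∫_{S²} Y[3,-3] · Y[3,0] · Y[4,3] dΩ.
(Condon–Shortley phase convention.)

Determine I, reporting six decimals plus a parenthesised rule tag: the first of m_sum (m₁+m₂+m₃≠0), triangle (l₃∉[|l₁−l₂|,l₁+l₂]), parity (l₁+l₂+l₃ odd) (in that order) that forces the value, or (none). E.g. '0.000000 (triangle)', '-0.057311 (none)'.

0.203551 (none)

m-sum 0 ✓  L=10 even ✓  0≤4≤6 ✓
Π(2lᵢ+1) = 7×7×9 = 441
triangle coeff Δ(3,3,4) = 1/34650
Σ_t [0,2]: t=0:+1/72 t=1:−1/16 t=2:+1/72 = -5/144
(3j)²=2/77 [(3 3 4; 0 0 0)], sign=-1
Σ_t [2,2]: t=2:+1/288 = 1/288
(3j)²=1/22 [(3 3 4; -3 0 3)], sign=-1
⇒ 4πI² = 63/121
I = (+1)√(63/121/(4π)) = 0.20355073
No selection rule forces the value: the integral is nonzero (none).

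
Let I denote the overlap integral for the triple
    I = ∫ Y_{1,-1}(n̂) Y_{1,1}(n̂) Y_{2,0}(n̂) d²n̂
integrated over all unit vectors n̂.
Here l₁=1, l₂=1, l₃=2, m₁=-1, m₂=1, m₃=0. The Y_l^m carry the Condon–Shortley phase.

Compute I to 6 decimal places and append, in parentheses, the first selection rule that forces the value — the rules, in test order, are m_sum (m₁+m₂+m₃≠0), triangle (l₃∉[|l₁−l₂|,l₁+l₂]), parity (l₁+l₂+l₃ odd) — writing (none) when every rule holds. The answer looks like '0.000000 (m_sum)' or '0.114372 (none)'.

0.126157 (none)

Rules hold: Σm=0, L=4 even, 0≤2≤2.
N = 3·3·5 = 45
Δ = 0!·2!·2!/5! = 1/30
Racah Σ t=0..0: t=0:+1/1 = 1/1
⇒ 3j(1 1 2; 0 0 0)² = 2/15, sgn +1
Racah Σ t=0..0: t=0:+1/4 = 1/4
⇒ 3j(1 1 2; -1 1 0)² = 1/30, sgn +1
4πI² = N·(3j₀)²·(3jₘ)² = 1/5
I = +1·√(0.2/4π) = 0.12615663
No selection rule forces the value: the integral is nonzero (none).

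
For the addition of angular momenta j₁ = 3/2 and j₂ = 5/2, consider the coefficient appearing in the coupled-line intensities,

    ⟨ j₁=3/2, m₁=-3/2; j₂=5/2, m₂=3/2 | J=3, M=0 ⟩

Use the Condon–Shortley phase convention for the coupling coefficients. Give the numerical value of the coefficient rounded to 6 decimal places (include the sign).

−√(3/10) ≈ -0.547723

j₁+j₂−J=1  J+j₁−j₂=2  J−j₁+j₂=4  j₁+j₂+J+1=8
(j₁±m₁, j₂±m₂, J±M) = (0,3,4,1,3,3)
P² = 216/5
sum k=1..1:
  [1] −1/12 = -1/12
S = -1/12
C² = P²·S² = 3/10 ; C = -0.547723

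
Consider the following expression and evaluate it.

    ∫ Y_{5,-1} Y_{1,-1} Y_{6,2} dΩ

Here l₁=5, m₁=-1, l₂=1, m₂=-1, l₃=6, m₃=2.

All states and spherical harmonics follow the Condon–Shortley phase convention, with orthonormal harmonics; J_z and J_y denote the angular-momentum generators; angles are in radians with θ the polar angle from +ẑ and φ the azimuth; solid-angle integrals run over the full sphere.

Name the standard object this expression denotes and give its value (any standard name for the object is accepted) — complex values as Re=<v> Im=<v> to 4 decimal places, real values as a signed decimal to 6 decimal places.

Gaunt coefficient, +0.216205

This is a Gaunt coefficient — the integral of a triple product of spherical harmonics over the sphere.
m-sum 0 ✓  L=12 even ✓  4≤6≤6 ✓
Π(2lᵢ+1) = 11×3×13 = 429
triangle coeff Δ(5,1,6) = 1/858
Σ_t [0,0]: t=0:+1/14400 = 1/14400
(3j)²=6/143 [(5 1 6; 0 0 0)], sign=+1
Σ_t [0,0]: t=0:+1/34560 = 1/34560
(3j)²=14/429 [(5 1 6; -1 -1 2)], sign=+1
⇒ 4πI² = 84/143
I = (+1)√(84/143/(4π)) = 0.21620548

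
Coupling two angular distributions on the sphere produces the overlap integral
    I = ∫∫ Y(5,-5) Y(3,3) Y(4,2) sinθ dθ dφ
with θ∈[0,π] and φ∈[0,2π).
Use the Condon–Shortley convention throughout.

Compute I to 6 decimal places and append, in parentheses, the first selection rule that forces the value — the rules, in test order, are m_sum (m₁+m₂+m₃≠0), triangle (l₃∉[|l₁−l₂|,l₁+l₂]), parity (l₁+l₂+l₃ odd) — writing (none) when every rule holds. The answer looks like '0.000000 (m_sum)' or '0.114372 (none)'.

0.138791 (none)

m-sum 0 ✓  L=12 even ✓  2≤4≤8 ✓
Π(2lᵢ+1) = 11×7×9 = 693
triangle coeff Δ(5,3,4) = 1/180180
Σ_t [1,3]: t=1:−1/576 t=2:+1/144 t=3:−1/576 = 1/288
(3j)²=20/1001 [(5 3 4; 0 0 0)], sign=+1
Σ_t [4,4]: t=4:+1/34560 = 1/34560
(3j)²=5/286 [(5 3 4; -5 3 2)], sign=+1
⇒ 4πI² = 450/1859
I = (+1)√(450/1859/(4π)) = 0.13879110
No selection rule forces the value: the integral is nonzero (none).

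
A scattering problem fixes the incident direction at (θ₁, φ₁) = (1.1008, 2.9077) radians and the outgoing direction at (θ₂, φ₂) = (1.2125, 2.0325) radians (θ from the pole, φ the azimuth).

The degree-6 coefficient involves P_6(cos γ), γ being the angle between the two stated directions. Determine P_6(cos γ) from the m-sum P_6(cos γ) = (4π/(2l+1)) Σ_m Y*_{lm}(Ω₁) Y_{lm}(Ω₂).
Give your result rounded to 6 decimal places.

Expand P_6 via completeness: Σ_{m} conj(Y_{6,m}) at Ω₁ times Y_{6,m} at Ω₂ —
  m=-6: Y*=+0.040438-0.239243i  Y=+0.303665+0.118259i  product +0.040572-0.067867i
  m=-5: Y*=-0.166786+0.393025i  Y=-0.312814+0.284323i  product -0.059573-0.170364i
  m=-4: Y*=+0.168026-0.227941i  Y=-0.026381-0.093136i  product -0.025662-0.009636i
  m=-3: Y*=+0.118781-0.100389i  Y=-0.303740-0.057057i  product -0.041806+0.023715i
  m=-2: Y*=-0.301245+0.152184i  Y=+0.123090-0.162797i  product -0.012305+0.067774i
  m=-1: Y*=-0.038048+0.009065i  Y=-0.109078-0.219220i  product +0.006137+0.007352i
  m=+0: Y*=+0.335501-0.000000i  Y=+0.227470+0.000000i  product +0.076317+0.000000i
  m=+1: Y*=+0.038048+0.009065i  Y=+0.109078-0.219220i  product +0.006137-0.007352i
  m=+2: Y*=-0.301245-0.152184i  Y=+0.123090+0.162797i  product -0.012305-0.067774i
  m=+3: Y*=-0.118781-0.100389i  Y=+0.303740-0.057057i  product -0.041806-0.023715i
  m=+4: Y*=+0.168026+0.227941i  Y=-0.026381+0.093136i  product -0.025662+0.009636i
  m=+5: Y*=+0.166786+0.393025i  Y=+0.312814+0.284323i  product -0.059573+0.170364i
  m=+6: Y*=+0.040438+0.239243i  Y=+0.303665-0.118259i  product +0.040572+0.067867i
Total Σ_m = -0.108957+0.000000i. Multiply by 0.966644: -0.105323+0.000000i. P_6(cos γ) = -0.105323

-0.105323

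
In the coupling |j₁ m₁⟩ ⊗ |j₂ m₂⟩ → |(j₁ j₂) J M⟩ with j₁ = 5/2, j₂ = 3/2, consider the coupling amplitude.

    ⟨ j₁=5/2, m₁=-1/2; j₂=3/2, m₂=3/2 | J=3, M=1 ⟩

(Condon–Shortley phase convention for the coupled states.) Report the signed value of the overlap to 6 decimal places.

triangle: 1!·4!·2!/8! = 48/40320
(j±m)!: 2!·3!·3!·0!·4!·2! = 3456
prefactor² = (2J+1)·Δ·N² = 144/5
  k=1: −1/(1!·0!·2!·2!·2!·0!) = -1/8
Σ = -1/8  ⇒  CG² = 144/5·(-1/8)² = 9/20
CG = −√(9/20) = -0.670820

-0.670820  (= −√(9/20))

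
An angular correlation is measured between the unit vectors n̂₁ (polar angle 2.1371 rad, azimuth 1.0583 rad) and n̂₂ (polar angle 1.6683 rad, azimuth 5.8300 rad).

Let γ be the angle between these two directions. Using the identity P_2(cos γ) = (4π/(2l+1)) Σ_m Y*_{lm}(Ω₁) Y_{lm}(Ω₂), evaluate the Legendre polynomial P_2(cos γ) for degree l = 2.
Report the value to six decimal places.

Addition theorem: P_2(cos γ) = (4π/5) Σ_m Y*_{lm}(Ω₁) Y_{lm}(Ω₂), m = −2…2:
  [-2]  conj(Y_{2,-2})(Ω₁) = (-0.142798, 0.235118) ; Y_{2,-2}(Ω₂) = (0.235922, 0.301221) ; Δ = (-0.104512, 0.012456)
  [-1]  conj(Y_{2,-1})(Ω₁) = (-0.171516, -0.304841) ; Y_{2,-1}(Ω₂) = (-0.067294, -0.032772) ; Δ = (0.001552, 0.026135)
  [+0]  conj(Y_{2,0})(Ω₁) = (-0.043035, -0.000000) ; Y_{2,0}(Ω₂) = (-0.306425, 0.000000) ; Δ = (0.013187, 0.000000)
  [+1]  conj(Y_{2,1})(Ω₁) = (0.171516, -0.304841) ; Y_{2,1}(Ω₂) = (0.067294, -0.032772) ; Δ = (0.001552, -0.026135)
  [+2]  conj(Y_{2,2})(Ω₁) = (-0.142798, -0.235118) ; Y_{2,2}(Ω₂) = (0.235922, -0.301221) ; Δ = (-0.104512, -0.012456)
Accumulated sum (-0.192732, 0.000000); after 4π/(2l+1) scaling, (-0.484390, 0.000000) ⇒ P_2 = -0.484390

-0.484390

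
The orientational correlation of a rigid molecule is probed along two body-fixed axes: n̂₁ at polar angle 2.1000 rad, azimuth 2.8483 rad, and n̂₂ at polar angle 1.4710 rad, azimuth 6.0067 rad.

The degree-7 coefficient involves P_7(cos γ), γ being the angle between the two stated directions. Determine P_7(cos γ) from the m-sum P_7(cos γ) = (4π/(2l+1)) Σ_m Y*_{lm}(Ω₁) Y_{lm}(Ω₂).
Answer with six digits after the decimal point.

0.331727

Summing Y*_{l m}(θ₁,φ₁)·Y_{l m}(θ₂,φ₂) over m ∈ [−7, 7]; prefactor 4π/(2·7+1) = 0.837758:
  m=-7: (0.082818, 0.158208) × (-0.172184, 0.451140) = (-0.085634, 0.010122)  (running Σ = (-0.085634, 0.010122))
  m=-6: (0.073402, 0.383817) × (-0.015920, 0.180209) = (-0.070336, 0.007117)  (running Σ = (-0.155970, 0.017239))
  m=-5: (-0.042367, 0.404601) × (-0.058370, -0.306194) = (0.126359, -0.010644)  (running Σ = (-0.029610, 0.006595))
  m=-4: (-0.024956, 0.059419) × (-0.092242, -0.183929) = (0.013231, -0.000891)  (running Σ = (-0.016379, 0.005704))
  m=-3: (0.205524, -0.248553) × (0.173615, 0.189630) = (0.082815, -0.004179)  (running Σ = (0.066436, 0.001525))
  m=-2: (0.183648, -0.122057) × (0.182845, 0.112852) = (0.047353, -0.001592)  (running Σ = (0.113789, -0.000068))
  m=-1: (-0.229890, 0.069427) × (-0.226735, -0.064337) = (0.056591, -0.000951)  (running Σ = (0.170380, -0.001019))
  m=0: (-0.254072, -0.000000) × (-0.217302, 0.000000) = (0.055210, 0.000000)  (running Σ = (0.225590, -0.001019))
  m=1: (0.229890, 0.069427) × (0.226735, -0.064337) = (0.056591, 0.000951)  (running Σ = (0.282181, -0.000068))
  m=2: (0.183648, 0.122057) × (0.182845, -0.112852) = (0.047353, 0.001592)  (running Σ = (0.329534, 0.001525))
  m=3: (-0.205524, -0.248553) × (-0.173615, 0.189630) = (0.082815, 0.004179)  (running Σ = (0.412349, 0.005704))
  m=4: (-0.024956, -0.059419) × (-0.092242, 0.183929) = (0.013231, 0.000891)  (running Σ = (0.425580, 0.006595))
  m=5: (0.042367, 0.404601) × (0.058370, -0.306194) = (0.126359, 0.010644)  (running Σ = (0.551940, 0.017239))
  m=6: (0.073402, -0.383817) × (-0.015920, -0.180209) = (-0.070336, -0.007117)  (running Σ = (0.481604, 0.010122))
  m=7: (-0.082818, 0.158208) × (0.172184, 0.451140) = (-0.085634, -0.010122)  (running Σ = (0.395970, 0.000000))
Accumulated sum (0.395970, 0.000000); after 4π/(2l+1) scaling, (0.331727, 0.000000) ⇒ P_7 = 0.331727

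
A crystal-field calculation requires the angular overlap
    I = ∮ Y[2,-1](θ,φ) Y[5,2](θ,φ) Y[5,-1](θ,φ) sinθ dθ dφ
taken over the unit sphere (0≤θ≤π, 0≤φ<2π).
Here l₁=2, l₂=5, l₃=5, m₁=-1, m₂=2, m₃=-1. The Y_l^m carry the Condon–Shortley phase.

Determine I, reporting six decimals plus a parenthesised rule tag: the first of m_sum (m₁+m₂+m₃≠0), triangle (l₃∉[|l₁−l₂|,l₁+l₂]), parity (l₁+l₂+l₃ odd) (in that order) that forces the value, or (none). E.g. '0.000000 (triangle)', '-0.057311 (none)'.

m-sum 0 ✓  L=12 even ✓  3≤5≤7 ✓
Π(2lᵢ+1) = 5×11×11 = 605
triangle coeff Δ(2,5,5) = 1/38610
Σ_t [0,2]: t=0:+1/2880 t=1:−1/576 t=2:+1/2880 = -1/960
(3j)²=10/429 [(2 5 5; 0 0 0)], sign=+1
Σ_t [1,2]: t=1:−1/2880 t=2:+1/1440 = 1/2880
(3j)²=7/715 [(2 5 5; -1 2 -1)], sign=+1
⇒ 4πI² = 70/507
I = (+1)√(70/507/(4π)) = 0.10481902
No selection rule forces the value: the integral is nonzero (none).

0.104819 (none)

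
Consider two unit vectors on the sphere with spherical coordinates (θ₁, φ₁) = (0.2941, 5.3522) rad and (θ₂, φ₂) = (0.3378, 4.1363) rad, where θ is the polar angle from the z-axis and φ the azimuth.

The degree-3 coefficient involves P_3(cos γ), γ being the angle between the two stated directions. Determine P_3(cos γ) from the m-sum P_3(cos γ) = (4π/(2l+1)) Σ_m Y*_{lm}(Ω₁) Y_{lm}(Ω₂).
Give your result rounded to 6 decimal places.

0.647888

Addition theorem: P_3(cos γ) = (4π/7) Σ_m Y*_{lm}(Ω₁) Y_{lm}(Ω₂), m = −3…3:
  term(m=-3) = (-0.000135, -0.000075)   from Y*(Ω₁)=(-0.009551, -0.003472), Y(Ω₂)=(0.014999, 0.002382)
  term(m=-2) = (-0.006602, 0.005672)   from Y*(Ω₁)=(-0.023595, -0.078730), Y(Ω₂)=(-0.043050, -0.096760)
  term(m=-1) = (0.043073, 0.116230)   from Y*(Ω₁)=(0.200231, -0.269038), Y(Ω₂)=(-0.201341, 0.309950)
  term(m=+0) = (0.288229, 0.000000)   from Y*(Ω₁)=(0.564250, -0.000000), Y(Ω₂)=(0.510818, 0.000000)
  term(m=+1) = (0.043073, -0.116230)   from Y*(Ω₁)=(-0.200231, -0.269038), Y(Ω₂)=(0.201341, 0.309950)
  term(m=+2) = (-0.006602, -0.005672)   from Y*(Ω₁)=(-0.023595, 0.078730), Y(Ω₂)=(-0.043050, 0.096760)
  term(m=+3) = (-0.000135, 0.000075)   from Y*(Ω₁)=(0.009551, -0.003472), Y(Ω₂)=(-0.014999, 0.002382)
Accumulated sum (0.360901, 0.000000); after 4π/(2l+1) scaling, (0.647888, 0.000000) ⇒ P_3 = 0.647888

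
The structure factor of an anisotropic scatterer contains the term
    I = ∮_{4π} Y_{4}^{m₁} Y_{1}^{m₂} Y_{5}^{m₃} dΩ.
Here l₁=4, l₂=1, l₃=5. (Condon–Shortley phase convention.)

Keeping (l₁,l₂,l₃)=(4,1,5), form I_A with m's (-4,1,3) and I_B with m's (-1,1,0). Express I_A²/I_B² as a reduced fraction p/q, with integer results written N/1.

Same 4,1,5: normalisation and zero-m 3j drop out of the ratio.
A: Δ: 0! 8! 2! / 11! → 1/495; sum: t=0:+1/80640 = 1/80640; 3j²(4 1 5; -4 1 3) = Δ·Π!·Σ² = 1/495  (sign +1)
B: Δ: 0! 8! 2! / 11! → 1/495; sum: t=0:+1/1440 = 1/1440; 3j²(4 1 5; -1 1 0) = Δ·Π!·Σ² = 2/99  (sign -1)
I_A²/I_B² = (1/495)/(2/99) = 1/10

1/10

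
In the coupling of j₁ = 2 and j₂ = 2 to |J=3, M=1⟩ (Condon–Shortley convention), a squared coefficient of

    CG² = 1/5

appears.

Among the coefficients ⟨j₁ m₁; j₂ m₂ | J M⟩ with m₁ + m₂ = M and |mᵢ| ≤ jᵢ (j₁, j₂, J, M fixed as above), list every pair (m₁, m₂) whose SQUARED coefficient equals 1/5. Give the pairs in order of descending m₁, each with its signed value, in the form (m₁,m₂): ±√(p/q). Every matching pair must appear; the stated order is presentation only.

(1,0): +√(1/5); (0,1): −√(1/5)

Admissible pairs with m₁+m₂ = M = 1: (-1,2), (0,1), (1,0), (2,-1)
  (m₁,m₂)=(2,-1): CG² = 3/10, CG = +√(3/10)
  (m₁,m₂)=(1,0): CG² = 1/5, CG = +√(1/5)   ← matches the target
  (m₁,m₂)=(0,1): CG² = 1/5, CG = −√(1/5)   ← matches the target
  (m₁,m₂)=(-1,2): CG² = 3/10, CG = −√(3/10)
Pairs with CG² = 1/5: (1,0): +√(1/5); (0,1): −√(1/5)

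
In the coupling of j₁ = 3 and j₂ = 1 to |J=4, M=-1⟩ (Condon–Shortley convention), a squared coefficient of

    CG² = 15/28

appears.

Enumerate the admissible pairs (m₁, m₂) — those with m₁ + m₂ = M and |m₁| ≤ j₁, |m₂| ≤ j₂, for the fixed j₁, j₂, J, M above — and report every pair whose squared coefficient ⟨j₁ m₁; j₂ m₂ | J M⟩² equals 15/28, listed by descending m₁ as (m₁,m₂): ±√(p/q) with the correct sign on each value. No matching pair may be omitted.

(-1,0): +√(15/28)

Admissible pairs with m₁+m₂ = M = -1: (-2,1), (-1,0), (0,-1)
  (m₁,m₂)=(0,-1): CG² = 5/14, CG = +√(5/14)
  (m₁,m₂)=(-1,0): CG² = 15/28, CG = +√(15/28)   ← matches the target
  (m₁,m₂)=(-2,1): CG² = 3/28, CG = +√(3/28)
Pairs with CG² = 15/28: (-1,0): +√(15/28)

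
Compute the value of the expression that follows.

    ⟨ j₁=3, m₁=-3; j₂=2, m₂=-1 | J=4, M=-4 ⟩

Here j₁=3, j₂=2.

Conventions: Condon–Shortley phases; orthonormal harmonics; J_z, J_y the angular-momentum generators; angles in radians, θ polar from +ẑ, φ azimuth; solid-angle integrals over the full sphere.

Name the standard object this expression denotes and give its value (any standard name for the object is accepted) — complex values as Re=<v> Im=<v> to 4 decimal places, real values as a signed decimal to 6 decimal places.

Clebsch–Gordan coefficient, −√(3/5) ≈ -0.774597

This is a Clebsch–Gordan (vector-coupling) coefficient.
triangle: 1!×5!×3!/10! = 720/3628800
(j±m)!: 0!×6!×1!×3!×0!×8! = 174182400
prefactor² = (2J+1)×Δ×N² = 311040
  k=1: −1/(1!×0!×5!×0!×0!×3!) = -1/720
Σ = -1/720  ⇒  CG² = 311040×(-1/720)² = 3/5
CG = −√(3/5) = -0.774597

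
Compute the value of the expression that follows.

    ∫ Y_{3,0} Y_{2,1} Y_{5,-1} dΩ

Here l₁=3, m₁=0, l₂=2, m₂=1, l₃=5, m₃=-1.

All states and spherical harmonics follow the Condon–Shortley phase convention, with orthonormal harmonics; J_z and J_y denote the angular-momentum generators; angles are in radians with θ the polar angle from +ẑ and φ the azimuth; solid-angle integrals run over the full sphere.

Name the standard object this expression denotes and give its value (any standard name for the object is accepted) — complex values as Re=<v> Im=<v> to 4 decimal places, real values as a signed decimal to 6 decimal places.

Gaunt coefficient, -0.214318

This is a Gaunt coefficient — the integral of a triple product of spherical harmonics over the sphere.
m-sum 0 ✓  L=10 even ✓  1≤5≤5 ✓
Π(2lᵢ+1) = 7×5×11 = 385
triangle coeff Δ(3,2,5) = 1/2310
Σ_t [0,0]: t=0:+1/144 = 1/144
(3j)²=10/231 [(3 2 5; 0 0 0)], sign=-1
Σ_t [0,0]: t=0:+1/216 = 1/216
(3j)²=8/231 [(3 2 5; 0 1 -1)], sign=+1
⇒ 4πI² = 400/693
I = (-1)√(400/693/(4π)) = -0.21431790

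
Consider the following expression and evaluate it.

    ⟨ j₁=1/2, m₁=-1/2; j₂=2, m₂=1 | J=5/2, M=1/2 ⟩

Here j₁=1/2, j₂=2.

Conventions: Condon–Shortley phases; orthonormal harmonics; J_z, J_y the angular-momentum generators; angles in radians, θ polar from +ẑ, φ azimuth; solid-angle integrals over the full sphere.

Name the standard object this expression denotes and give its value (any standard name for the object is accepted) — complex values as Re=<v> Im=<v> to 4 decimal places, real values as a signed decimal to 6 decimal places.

Clebsch–Gordan coefficient, +√(2/5) ≈ +0.632456

This is a Clebsch–Gordan (vector-coupling) coefficient.
√[6·0!1!4!/6! · 0!1!3!1!3!2!] = √(72/5)
  +(−1)^0/∏(0,0,1,3,0,1)! = 1/6  (running 1/6)
⟨..|..⟩ = √(72/5)·(1/6) = +0.632456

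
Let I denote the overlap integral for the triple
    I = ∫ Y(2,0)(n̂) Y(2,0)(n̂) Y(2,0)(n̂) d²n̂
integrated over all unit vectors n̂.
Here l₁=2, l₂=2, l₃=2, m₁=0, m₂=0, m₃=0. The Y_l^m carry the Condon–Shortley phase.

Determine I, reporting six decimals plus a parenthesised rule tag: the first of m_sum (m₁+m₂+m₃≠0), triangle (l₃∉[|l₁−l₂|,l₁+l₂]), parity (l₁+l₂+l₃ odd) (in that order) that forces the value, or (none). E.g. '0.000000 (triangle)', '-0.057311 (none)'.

m-sum 0 ✓  L=6 even ✓  0≤2≤4 ✓
Π(2lᵢ+1) = 5×5×5 = 125
triangle coeff Δ(2,2,2) = 1/630
Σ_t [0,2]: t=0:+1/8 t=1:−1/1 t=2:+1/8 = -3/4
(3j)²=2/35 [(2 2 2; 0 0 0)], sign=-1
(m-triple is (0,0,0) — same symbol as above.)
⇒ 4πI² = 20/49
I = (+1)√(20/49/(4π)) = 0.18022375
No selection rule forces the value: the integral is nonzero (none).

0.180224 (none)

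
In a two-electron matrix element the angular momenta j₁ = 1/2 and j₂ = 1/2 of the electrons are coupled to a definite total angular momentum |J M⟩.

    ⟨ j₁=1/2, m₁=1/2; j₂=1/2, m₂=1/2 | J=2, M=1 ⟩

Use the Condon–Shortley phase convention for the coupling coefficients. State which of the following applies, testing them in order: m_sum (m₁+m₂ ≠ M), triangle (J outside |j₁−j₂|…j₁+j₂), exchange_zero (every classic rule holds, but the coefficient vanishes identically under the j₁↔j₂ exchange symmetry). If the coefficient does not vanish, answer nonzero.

m-sum: m₁+m₂ = 1/2+1/2 = 1, M = 1  ✓
triangle: need |j₁−j₂| ≤ J ≤ j₁+j₂, i.e. J ∈ [0, 1]; J = 2 is outside ✗ ⇒ coefficient is 0

triangle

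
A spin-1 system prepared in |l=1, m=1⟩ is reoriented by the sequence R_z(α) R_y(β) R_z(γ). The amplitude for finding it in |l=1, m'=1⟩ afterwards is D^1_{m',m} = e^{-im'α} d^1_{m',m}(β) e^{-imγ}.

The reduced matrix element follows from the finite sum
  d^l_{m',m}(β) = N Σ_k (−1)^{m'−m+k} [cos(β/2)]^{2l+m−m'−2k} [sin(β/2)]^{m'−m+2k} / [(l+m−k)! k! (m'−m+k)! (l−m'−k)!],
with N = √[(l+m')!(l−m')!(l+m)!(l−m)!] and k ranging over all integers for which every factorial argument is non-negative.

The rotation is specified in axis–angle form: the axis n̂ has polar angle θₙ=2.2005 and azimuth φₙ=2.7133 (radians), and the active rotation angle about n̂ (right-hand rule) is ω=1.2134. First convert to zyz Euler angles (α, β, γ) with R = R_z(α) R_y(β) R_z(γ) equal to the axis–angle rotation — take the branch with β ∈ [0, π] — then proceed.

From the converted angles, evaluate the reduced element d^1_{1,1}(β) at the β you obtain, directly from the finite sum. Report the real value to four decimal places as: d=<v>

Axis–angle → zyz. n̂ = (sinθₙcosφₙ, sinθₙsinφₙ, cosθₙ) = (-0.735202, +0.335661, -0.588905), ω = 1.2134.
R = I cosω + sinω [n̂]ₓ + (1−cosω) n̂n̂ᵀ gives
  R = [+0.701264, +0.391246, +0.595949; -0.712139, +0.423089, +0.560226; -0.032953, -0.817265, +0.575319]
β = atan2(√(R₁₃²+R₂₃²), R₃₃) = 0.957802; α = atan2(R₂₃, R₁₃) mod 2π = 0.754510; γ = atan2(R₃₂, −R₃₁) mod 2π = 4.752688
d^1_{1,1}(β=0.9578) via the finite sum:
With c≡cos(β/2)=0.887502 and s≡sin(β/2)=0.460804, N=[2·1·2·1]^{1/2}=2.000000
Admissible k: 0..0 (factorial args all ≥0)
  k=0: (−1)^0·2.0000/(2)·0.8875^2·0.4608^0 = +0.787660
d^1_{1,1}(0.9578) = +0.787660

d=0.7877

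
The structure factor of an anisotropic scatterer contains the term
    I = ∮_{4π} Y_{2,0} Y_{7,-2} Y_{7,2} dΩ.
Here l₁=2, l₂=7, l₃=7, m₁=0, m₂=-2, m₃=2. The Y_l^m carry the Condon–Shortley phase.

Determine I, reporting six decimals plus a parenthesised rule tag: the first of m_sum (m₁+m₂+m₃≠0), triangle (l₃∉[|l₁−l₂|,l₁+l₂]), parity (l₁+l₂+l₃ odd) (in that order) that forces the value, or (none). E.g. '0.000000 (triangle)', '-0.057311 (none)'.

0.125586 (none)

m-sum 0 ✓  L=16 even ✓  5≤7≤9 ✓
Π(2lᵢ+1) = 5×15×15 = 1125
triangle coeff Δ(2,7,7) = 1/185640
Σ_t [0,2]: t=0:+1/2419200 t=1:−1/518400 t=2:+1/2419200 = -1/907200
(3j)²=56/3315 [(2 7 7; 0 0 0)], sign=+1
Σ_t [0,2]: t=0:+1/2419200 t=1:−1/967680 t=2:+1/8709120 = -11/21772800
(3j)²=242/23205 [(2 7 7; 0 -2 2)], sign=+1
⇒ 4πI² = 9680/48841
I = (+1)√(9680/48841/(4π)) = 0.12558578
No selection rule forces the value: the integral is nonzero (none).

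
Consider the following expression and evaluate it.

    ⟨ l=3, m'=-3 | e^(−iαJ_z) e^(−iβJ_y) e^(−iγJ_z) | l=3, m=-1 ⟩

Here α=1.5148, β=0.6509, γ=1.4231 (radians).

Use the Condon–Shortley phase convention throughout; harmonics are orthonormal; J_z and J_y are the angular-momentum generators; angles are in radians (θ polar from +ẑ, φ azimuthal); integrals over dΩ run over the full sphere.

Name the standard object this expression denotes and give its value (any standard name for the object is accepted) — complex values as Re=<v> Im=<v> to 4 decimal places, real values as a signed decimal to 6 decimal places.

This is a Wigner D-matrix element — the rotation-matrix element ⟨l m'| R(α,β,γ) |l m⟩ in the angular-momentum basis.
Split into d^3_{-3,-1}(β=0.6509) × two z-phases.
Half-angle: c=0.947507, s=0.319735. N=√(1·720·2·24)=185.903201
The bounds max(0,m−m')=2 and min(l+m,l−m')=2 give 1 term
  k=2: (−1)^0·185.9032/(48)·0.9475^4·0.3197^2 = +0.319122
d^3_{-3,-1}(0.6509) = +0.319122
Phases: e^{-i·(-3)·1.5148}=-0.167200-0.985923i, e^{-i·(-1)·1.4231}=+0.147160+0.989113i ⇒ D=+0.303352-0.099077i

Wigner D-matrix element, Re=0.3034 Im=-0.0991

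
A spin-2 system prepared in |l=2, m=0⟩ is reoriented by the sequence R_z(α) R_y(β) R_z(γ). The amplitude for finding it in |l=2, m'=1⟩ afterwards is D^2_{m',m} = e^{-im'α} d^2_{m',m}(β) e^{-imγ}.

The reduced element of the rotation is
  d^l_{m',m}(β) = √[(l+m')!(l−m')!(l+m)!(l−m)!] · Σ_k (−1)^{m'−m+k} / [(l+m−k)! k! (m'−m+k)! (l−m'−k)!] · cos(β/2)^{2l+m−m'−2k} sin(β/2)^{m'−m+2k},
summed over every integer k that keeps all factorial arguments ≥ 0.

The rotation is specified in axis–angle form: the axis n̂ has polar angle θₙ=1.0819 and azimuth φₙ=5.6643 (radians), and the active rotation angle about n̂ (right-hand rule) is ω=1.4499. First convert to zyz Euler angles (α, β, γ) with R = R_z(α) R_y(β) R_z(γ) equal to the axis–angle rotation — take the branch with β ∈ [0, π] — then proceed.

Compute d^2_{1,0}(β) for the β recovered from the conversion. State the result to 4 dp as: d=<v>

d=-0.3657

Axis–angle → zyz. n̂ = (sinθₙcosφₙ, sinθₙsinφₙ, cosθₙ) = (+0.719105, -0.512167, +0.469652), ω = 1.4499.
R = I cosω + sinω [n̂]ₓ + (1−cosω) n̂n̂ᵀ gives
  R = [+0.575350, -0.790108, -0.211430; +0.142340, +0.351281, -0.925387; +0.805427, +0.502326, +0.314573]
β = atan2(√(R₁₃²+R₂₃²), R₃₃) = 1.250789; α = atan2(R₂₃, R₁₃) mod 2π = 4.487767; γ = atan2(R₃₂, −R₃₁) mod 2π = 2.583945
d^2_{1,0}(β=1.2508) via the finite sum:
With c≡cos(β/2)=0.810732 and s≡sin(β/2)=0.585417, N=[6·1·2·2]^{1/2}=4.898979
Admissible k: 0..1 (factorial args all ≥0)
  k=0: (−1)^1·4.8990/(2)·0.8107^3·0.5854^1 = -0.764141
  k=1: (−1)^2·4.8990/(2)·0.8107^1·0.5854^3 = +0.398428
d^2_{1,0}(1.2508) = -0.764141 +0.398428 = -0.365713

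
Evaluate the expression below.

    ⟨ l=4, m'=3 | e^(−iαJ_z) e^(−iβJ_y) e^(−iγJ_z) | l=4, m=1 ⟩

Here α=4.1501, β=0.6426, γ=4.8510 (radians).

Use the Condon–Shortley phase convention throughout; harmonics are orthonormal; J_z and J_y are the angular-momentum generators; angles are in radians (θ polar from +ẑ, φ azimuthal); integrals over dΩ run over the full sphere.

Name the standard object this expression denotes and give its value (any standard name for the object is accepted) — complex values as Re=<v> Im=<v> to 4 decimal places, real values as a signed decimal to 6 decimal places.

This is a Wigner D-matrix element — the rotation-matrix element ⟨l m'| R(α,β,γ) |l m⟩ in the angular-momentum basis.
First d^4_{3,1}(β=0.6426), then the phase factors e^{-i(3)α} and e^{-i(1)γ}:
Half-angle: c=0.948826, s=0.315800. N=√(5040·1·120·6)=1904.940944
k∈{0,1} keeps every argument non-negative
  k=0: (−1)^2·1904.9409/(240)·0.9488^6·0.3158^2 = +0.577582
  k=1: (−1)^3·1904.9409/(144)·0.9488^4·0.3158^4 = -0.106639
d^4_{3,1}(0.6426) = +0.577582 -0.106639 = +0.470944
Phases: e^{-i·(3)·4.1501}=+0.993271+0.115810i, e^{-i·(1)·4.8510}=+0.138168+0.990409i ⇒ D=+0.010614+0.470824i

Wigner D-matrix element, Re=0.0106 Im=0.4708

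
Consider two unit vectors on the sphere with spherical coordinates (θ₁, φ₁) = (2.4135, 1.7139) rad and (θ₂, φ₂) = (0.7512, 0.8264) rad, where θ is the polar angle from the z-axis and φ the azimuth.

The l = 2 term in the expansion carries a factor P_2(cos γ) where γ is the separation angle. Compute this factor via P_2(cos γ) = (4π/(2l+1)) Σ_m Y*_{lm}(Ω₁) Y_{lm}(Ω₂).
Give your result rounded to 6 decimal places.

Addition theorem: P_2(cos γ) = (4π/5) Σ_m Y*_{lm}(Ω₁) Y_{lm}(Ω₂), m = −2…2:
  term(m=-2) = (-0.006241, 0.030139)   from Y*(Ω₁)=(-0.164092, -0.048290), Y(Ω₂)=(-0.014739, -0.179333)
  term(m=-1) = (-0.093366, -0.114682)   from Y*(Ω₁)=(0.054727, -0.379817), Y(Ω₂)=(0.261100, -0.283439)
  term(m=+0) = (0.040248, 0.000000)   from Y*(Ω₁)=(0.211798, -0.000000), Y(Ω₂)=(0.190028, 0.000000)
  term(m=+1) = (-0.093366, 0.114682)   from Y*(Ω₁)=(-0.054727, -0.379817), Y(Ω₂)=(-0.261100, -0.283439)
  term(m=+2) = (-0.006241, -0.030139)   from Y*(Ω₁)=(-0.164092, 0.048290), Y(Ω₂)=(-0.014739, 0.179333)
Σ over m = (-0.158967, 0.000000); ×(4π/5) → (-0.399528, 0.000000). Real part: -0.399528

-0.399528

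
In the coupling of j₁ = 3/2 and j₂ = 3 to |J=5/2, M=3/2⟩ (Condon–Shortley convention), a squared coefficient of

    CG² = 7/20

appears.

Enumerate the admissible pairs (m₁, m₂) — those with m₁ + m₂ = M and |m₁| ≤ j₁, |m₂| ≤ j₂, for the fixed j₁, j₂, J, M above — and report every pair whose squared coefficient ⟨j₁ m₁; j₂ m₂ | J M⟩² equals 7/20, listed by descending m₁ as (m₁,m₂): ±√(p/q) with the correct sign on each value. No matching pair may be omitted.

Admissible pairs with m₁+m₂ = M = 3/2: (-3/2,3), (-1/2,2), (1/2,1), (3/2,0)
  (m₁,m₂)=(3/2,0): CG² = 9/35, CG = +√(9/35)
  (m₁,m₂)=(1/2,1): CG² = 7/20, CG = −√(7/20)   ← matches the target
  (m₁,m₂)=(-1/2,2): CG² = 1/14, CG = +√(1/14)
  (m₁,m₂)=(-3/2,3): CG² = 9/28, CG = +√(9/28)
Pairs with CG² = 7/20: (1/2,1): −√(7/20)

(1/2,1): −√(7/20)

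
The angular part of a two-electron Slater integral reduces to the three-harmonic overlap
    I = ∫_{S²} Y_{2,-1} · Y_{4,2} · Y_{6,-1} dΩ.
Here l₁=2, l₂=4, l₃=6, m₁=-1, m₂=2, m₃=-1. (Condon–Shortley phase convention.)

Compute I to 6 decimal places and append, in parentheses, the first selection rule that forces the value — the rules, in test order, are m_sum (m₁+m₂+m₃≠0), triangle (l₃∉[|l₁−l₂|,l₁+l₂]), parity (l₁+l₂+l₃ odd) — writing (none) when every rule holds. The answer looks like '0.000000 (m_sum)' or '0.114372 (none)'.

-0.133065 (none)

Checks pass: Σm=0; 12 even; l₃=6∈[2,6].
(2·2+1)(2·4+1)(2·6+1) = 585
Δ: 0! 4! 8! / 13! → 1/6435
sum: t=0:+1/2304 = 1/2304
3j²(2 4 6; 0 0 0) = Δ·Π!·Σ² = 5/143  (sign +1)
sum: t=0:+1/8640 = 1/8640
3j²(2 4 6; -1 2 -1) = Δ·Π!·Σ² = 14/1287  (sign -1)
combine: 4πI² = 585·5/143·14/1287 = 350/1573
take √, sign -1: I = -0.13306527
No selection rule forces the value: the integral is nonzero (none).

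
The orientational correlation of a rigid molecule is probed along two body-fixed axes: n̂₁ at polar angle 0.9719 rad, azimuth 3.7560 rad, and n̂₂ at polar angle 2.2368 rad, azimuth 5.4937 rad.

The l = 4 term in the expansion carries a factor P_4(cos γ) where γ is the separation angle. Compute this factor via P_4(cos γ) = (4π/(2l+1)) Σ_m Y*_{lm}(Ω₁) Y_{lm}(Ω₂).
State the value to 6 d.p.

Addition theorem: P_4(cos γ) = (4π/9) Σ_m Y*_{lm}(Ω₁) Y_{lm}(Ω₂), m = −4…4:
  m=-4: Y*=-0.159632+0.130138i  Y=-0.169135-0.002765i  product +0.027359-0.021570i
  m=-3: Y*=+0.106979-0.382928i  Y=+0.269078-0.262559i  product -0.071755-0.131126i
  m=-2: Y*=+0.093718+0.263277i  Y=-0.002827+0.345830i  product -0.091314+0.031666i
  m=-1: Y*=+0.139575+0.098470i  Y=+0.053061+0.053497i  product +0.002138+0.012692i
  m=+0: Y*=-0.317257-0.000000i  Y=-0.354572+0.000000i  product +0.112490+0.000000i
  m=+1: Y*=-0.139575+0.098470i  Y=-0.053061+0.053497i  product +0.002138-0.012692i
  m=+2: Y*=+0.093718-0.263277i  Y=-0.002827-0.345830i  product -0.091314-0.031666i
  m=+3: Y*=-0.106979-0.382928i  Y=-0.269078-0.262559i  product -0.071755+0.131126i
  m=+4: Y*=-0.159632-0.130138i  Y=-0.169135+0.002765i  product +0.027359+0.021570i
Accumulated sum -0.154653+0.000000i; after 4π/(2l+1) scaling, -0.215937+0.000000i ⇒ P_4 = -0.215937

-0.215937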